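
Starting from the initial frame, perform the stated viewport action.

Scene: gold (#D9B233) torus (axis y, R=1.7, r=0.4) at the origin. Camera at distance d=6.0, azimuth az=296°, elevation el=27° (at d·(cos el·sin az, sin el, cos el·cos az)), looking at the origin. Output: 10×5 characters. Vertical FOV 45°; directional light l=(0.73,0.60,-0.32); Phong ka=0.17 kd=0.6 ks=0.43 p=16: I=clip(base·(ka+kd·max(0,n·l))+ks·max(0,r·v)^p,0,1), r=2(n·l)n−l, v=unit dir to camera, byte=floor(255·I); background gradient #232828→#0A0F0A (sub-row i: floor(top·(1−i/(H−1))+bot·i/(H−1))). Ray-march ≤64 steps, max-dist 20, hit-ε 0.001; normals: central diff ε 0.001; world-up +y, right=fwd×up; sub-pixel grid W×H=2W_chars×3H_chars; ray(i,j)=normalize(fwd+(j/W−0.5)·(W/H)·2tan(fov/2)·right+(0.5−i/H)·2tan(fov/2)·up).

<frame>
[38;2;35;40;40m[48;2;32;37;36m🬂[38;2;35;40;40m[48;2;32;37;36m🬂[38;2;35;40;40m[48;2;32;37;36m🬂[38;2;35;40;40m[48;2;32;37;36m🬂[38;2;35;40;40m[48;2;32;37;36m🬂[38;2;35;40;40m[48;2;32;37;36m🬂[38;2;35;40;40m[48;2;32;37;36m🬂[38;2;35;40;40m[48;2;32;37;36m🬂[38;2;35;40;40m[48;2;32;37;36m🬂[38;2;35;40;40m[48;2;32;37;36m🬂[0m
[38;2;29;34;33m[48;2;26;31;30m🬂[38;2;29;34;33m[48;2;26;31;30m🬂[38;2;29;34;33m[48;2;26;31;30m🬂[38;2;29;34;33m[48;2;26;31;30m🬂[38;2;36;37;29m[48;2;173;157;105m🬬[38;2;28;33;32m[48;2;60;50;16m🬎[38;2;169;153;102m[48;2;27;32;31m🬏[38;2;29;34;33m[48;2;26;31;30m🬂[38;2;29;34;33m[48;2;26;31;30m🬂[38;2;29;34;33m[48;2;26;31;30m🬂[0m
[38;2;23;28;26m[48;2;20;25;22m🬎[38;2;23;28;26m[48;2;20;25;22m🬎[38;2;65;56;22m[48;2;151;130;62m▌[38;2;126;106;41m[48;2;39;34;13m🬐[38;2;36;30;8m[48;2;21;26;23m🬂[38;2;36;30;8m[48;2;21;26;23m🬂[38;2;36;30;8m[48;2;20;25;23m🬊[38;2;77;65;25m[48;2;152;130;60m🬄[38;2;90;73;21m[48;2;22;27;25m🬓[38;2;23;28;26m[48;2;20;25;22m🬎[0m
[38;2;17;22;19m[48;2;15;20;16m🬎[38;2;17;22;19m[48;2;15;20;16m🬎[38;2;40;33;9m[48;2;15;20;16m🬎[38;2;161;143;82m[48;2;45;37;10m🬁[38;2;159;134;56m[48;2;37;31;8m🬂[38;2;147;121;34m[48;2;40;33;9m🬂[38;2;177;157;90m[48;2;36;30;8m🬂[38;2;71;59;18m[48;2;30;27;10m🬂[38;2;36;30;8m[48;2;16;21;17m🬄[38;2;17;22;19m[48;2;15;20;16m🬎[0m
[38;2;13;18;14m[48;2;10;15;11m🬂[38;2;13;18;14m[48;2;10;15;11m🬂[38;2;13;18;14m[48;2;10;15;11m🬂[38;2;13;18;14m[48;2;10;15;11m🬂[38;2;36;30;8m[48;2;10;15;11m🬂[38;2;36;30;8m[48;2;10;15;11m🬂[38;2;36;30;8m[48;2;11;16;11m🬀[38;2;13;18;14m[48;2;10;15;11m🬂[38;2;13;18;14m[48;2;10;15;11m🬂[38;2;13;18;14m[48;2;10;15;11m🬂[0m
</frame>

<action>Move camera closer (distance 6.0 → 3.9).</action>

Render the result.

<frame>
[38;2;35;40;40m[48;2;32;37;36m🬂[38;2;35;40;40m[48;2;32;37;36m🬂[38;2;35;40;40m[48;2;32;37;36m🬂[38;2;35;40;40m[48;2;32;37;36m🬂[38;2;35;40;40m[48;2;32;37;36m🬂[38;2;35;40;40m[48;2;32;37;36m🬂[38;2;35;40;40m[48;2;32;37;36m🬂[38;2;35;40;40m[48;2;32;37;36m🬂[38;2;35;40;40m[48;2;32;37;36m🬂[38;2;35;40;40m[48;2;32;37;36m🬂[0m
[38;2;29;34;33m[48;2;26;31;30m🬂[38;2;27;32;31m[48;2;139;118;52m🬝[38;2;35;37;29m[48;2;179;162;109m🬬[38;2;157;139;82m[48;2;32;32;20m🬋[38;2;81;69;30m[48;2;37;34;19m🬃[38;2;29;34;33m[48;2;44;36;10m🬂[38;2;162;147;98m[48;2;41;38;22m🬇[38;2;160;140;76m[48;2;36;35;24m🬃[38;2;28;33;32m[48;2;157;139;80m🬎[38;2;29;34;33m[48;2;26;31;30m🬂[0m
[38;2;24;29;27m[48;2;107;88;27m🬀[38;2;164;143;74m[48;2;123;101;31m🬕[38;2;59;48;14m[48;2;32;28;11m🬄[38;2;36;30;8m[48;2;21;26;23m🬂[38;2;36;30;8m[48;2;21;26;23m🬂[38;2;36;30;8m[48;2;21;26;23m🬂[38;2;36;30;8m[48;2;21;26;23m🬂[38;2;36;30;8m[48;2;20;25;23m🬊[38;2;127;107;44m[48;2;46;38;10m▐[38;2;169;147;76m[48;2;124;104;37m▌[0m
[38;2;77;63;18m[48;2;39;32;9m🬊[38;2;130;109;41m[48;2;67;55;15m🬊[38;2;61;52;20m[48;2;154;130;54m🬯[38;2;17;22;19m[48;2;131;111;45m🬊[38;2;17;22;19m[48;2;185;165;102m🬎[38;2;17;22;19m[48;2;205;185;120m🬎[38;2;17;22;19m[48;2;166;148;87m🬎[38;2;42;40;21m[48;2;143;121;50m🬡[38;2;155;132;55m[48;2;87;72;24m🬆[38;2;120;101;40m[48;2;62;51;14m🬂[0m
[38;2;36;30;8m[48;2;10;15;10m🬊[38;2;36;30;8m[48;2;36;30;8m [38;2;48;40;11m[48;2;36;30;8m🬁[38;2;57;47;13m[48;2;36;30;8m🬂[38;2;65;53;15m[48;2;36;30;8m🬂[38;2;67;54;15m[48;2;36;30;8m🬂[38;2;62;51;14m[48;2;36;30;8m🬂[38;2;53;43;12m[48;2;36;30;8m🬂[38;2;42;34;10m[48;2;36;30;8m🬀[38;2;36;30;8m[48;2;10;15;10m🬝[0m
</frame>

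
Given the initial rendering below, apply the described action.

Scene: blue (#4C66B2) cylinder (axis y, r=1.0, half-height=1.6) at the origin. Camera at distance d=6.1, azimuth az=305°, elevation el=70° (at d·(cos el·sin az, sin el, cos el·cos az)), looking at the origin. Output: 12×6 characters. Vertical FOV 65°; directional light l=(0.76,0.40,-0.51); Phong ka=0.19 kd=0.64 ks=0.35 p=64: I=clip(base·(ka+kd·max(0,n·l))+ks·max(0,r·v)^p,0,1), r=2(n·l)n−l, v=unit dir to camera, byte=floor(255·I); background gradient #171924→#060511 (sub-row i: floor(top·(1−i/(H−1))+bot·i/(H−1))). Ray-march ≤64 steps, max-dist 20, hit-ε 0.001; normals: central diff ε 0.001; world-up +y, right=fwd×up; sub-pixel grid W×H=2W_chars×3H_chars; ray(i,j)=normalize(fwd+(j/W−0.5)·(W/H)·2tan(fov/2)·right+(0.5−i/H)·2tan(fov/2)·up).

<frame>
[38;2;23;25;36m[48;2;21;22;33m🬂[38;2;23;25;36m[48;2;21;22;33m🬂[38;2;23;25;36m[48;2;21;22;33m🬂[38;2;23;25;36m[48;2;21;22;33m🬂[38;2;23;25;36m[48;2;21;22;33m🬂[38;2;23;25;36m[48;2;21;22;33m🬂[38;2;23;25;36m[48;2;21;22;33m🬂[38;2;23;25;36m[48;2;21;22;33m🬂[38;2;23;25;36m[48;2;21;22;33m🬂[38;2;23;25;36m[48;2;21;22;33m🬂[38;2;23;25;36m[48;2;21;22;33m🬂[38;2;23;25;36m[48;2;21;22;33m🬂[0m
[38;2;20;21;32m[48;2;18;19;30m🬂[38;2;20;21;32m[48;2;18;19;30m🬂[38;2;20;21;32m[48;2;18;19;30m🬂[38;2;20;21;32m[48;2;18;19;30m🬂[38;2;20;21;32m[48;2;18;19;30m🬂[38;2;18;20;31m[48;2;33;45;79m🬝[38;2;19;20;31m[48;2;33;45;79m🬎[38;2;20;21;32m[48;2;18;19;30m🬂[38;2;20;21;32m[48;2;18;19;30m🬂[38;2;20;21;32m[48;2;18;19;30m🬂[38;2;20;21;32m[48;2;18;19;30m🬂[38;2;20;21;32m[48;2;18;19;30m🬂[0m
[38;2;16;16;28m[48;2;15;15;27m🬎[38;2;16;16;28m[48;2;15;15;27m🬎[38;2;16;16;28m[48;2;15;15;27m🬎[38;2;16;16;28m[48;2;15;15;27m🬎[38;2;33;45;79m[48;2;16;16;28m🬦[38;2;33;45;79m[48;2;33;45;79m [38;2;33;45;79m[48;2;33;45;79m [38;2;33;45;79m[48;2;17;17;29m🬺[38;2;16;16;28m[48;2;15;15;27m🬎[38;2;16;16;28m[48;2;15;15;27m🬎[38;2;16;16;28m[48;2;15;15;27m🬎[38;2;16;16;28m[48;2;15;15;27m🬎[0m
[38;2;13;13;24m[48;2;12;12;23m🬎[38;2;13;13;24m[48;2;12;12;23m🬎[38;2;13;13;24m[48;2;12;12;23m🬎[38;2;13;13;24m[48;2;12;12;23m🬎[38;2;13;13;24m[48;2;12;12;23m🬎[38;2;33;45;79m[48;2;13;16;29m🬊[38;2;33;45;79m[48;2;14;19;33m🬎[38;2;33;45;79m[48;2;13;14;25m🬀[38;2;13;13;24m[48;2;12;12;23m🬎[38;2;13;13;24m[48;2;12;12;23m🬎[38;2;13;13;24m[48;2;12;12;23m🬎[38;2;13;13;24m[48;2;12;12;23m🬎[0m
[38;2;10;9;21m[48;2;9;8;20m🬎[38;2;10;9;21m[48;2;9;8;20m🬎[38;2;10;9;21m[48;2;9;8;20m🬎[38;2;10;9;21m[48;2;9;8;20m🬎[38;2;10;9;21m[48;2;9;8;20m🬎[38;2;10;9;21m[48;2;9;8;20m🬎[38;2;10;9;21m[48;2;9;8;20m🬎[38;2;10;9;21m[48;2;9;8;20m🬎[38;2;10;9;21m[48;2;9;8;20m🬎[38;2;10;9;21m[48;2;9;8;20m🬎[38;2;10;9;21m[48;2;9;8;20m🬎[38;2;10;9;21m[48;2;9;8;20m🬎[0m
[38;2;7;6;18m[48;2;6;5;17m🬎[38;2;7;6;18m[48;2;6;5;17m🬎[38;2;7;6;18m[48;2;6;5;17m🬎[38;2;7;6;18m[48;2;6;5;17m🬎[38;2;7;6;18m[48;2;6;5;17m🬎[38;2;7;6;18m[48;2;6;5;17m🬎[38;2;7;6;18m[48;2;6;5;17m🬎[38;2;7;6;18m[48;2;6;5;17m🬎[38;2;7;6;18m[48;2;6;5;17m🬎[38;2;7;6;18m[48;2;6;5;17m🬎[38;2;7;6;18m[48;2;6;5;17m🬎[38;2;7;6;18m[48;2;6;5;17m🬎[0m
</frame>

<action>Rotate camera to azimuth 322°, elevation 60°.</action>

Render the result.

<frame>
[38;2;23;25;36m[48;2;21;22;33m🬂[38;2;23;25;36m[48;2;21;22;33m🬂[38;2;23;25;36m[48;2;21;22;33m🬂[38;2;23;25;36m[48;2;21;22;33m🬂[38;2;23;25;36m[48;2;21;22;33m🬂[38;2;23;25;36m[48;2;21;22;33m🬂[38;2;23;25;36m[48;2;21;22;33m🬂[38;2;23;25;36m[48;2;21;22;33m🬂[38;2;23;25;36m[48;2;21;22;33m🬂[38;2;23;25;36m[48;2;21;22;33m🬂[38;2;23;25;36m[48;2;21;22;33m🬂[38;2;23;25;36m[48;2;21;22;33m🬂[0m
[38;2;20;21;32m[48;2;18;19;30m🬂[38;2;20;21;32m[48;2;18;19;30m🬂[38;2;20;21;32m[48;2;18;19;30m🬂[38;2;20;21;32m[48;2;18;19;30m🬂[38;2;20;21;32m[48;2;18;19;30m🬂[38;2;18;20;31m[48;2;33;45;79m🬝[38;2;19;20;31m[48;2;34;45;79m🬎[38;2;20;21;32m[48;2;18;19;30m🬂[38;2;20;21;32m[48;2;18;19;30m🬂[38;2;20;21;32m[48;2;18;19;30m🬂[38;2;20;21;32m[48;2;18;19;30m🬂[38;2;20;21;32m[48;2;18;19;30m🬂[0m
[38;2;16;16;28m[48;2;15;15;27m🬎[38;2;16;16;28m[48;2;15;15;27m🬎[38;2;16;16;28m[48;2;15;15;27m🬎[38;2;16;16;28m[48;2;15;15;27m🬎[38;2;33;45;79m[48;2;16;16;28m🬇[38;2;33;45;79m[48;2;33;45;79m [38;2;33;45;79m[48;2;33;45;79m [38;2;33;45;79m[48;2;16;16;28m🬛[38;2;16;16;28m[48;2;15;15;27m🬎[38;2;16;16;28m[48;2;15;15;27m🬎[38;2;16;16;28m[48;2;15;15;27m🬎[38;2;16;16;28m[48;2;15;15;27m🬎[0m
[38;2;13;13;24m[48;2;12;12;23m🬎[38;2;13;13;24m[48;2;12;12;23m🬎[38;2;13;13;24m[48;2;12;12;23m🬎[38;2;13;13;24m[48;2;12;12;23m🬎[38;2;13;13;24m[48;2;12;12;23m🬎[38;2;33;45;79m[48;2;13;17;31m🬁[38;2;33;45;79m[48;2;14;19;33m🬂[38;2;14;19;33m[48;2;12;12;23m🬄[38;2;13;13;24m[48;2;12;12;23m🬎[38;2;13;13;24m[48;2;12;12;23m🬎[38;2;13;13;24m[48;2;12;12;23m🬎[38;2;13;13;24m[48;2;12;12;23m🬎[0m
[38;2;10;9;21m[48;2;9;8;20m🬎[38;2;10;9;21m[48;2;9;8;20m🬎[38;2;10;9;21m[48;2;9;8;20m🬎[38;2;10;9;21m[48;2;9;8;20m🬎[38;2;10;9;21m[48;2;9;8;20m🬎[38;2;14;19;33m[48;2;9;8;20m🬁[38;2;14;19;33m[48;2;9;8;20m🬂[38;2;10;9;21m[48;2;9;8;20m🬎[38;2;10;9;21m[48;2;9;8;20m🬎[38;2;10;9;21m[48;2;9;8;20m🬎[38;2;10;9;21m[48;2;9;8;20m🬎[38;2;10;9;21m[48;2;9;8;20m🬎[0m
[38;2;7;6;18m[48;2;6;5;17m🬎[38;2;7;6;18m[48;2;6;5;17m🬎[38;2;7;6;18m[48;2;6;5;17m🬎[38;2;7;6;18m[48;2;6;5;17m🬎[38;2;7;6;18m[48;2;6;5;17m🬎[38;2;7;6;18m[48;2;6;5;17m🬎[38;2;7;6;18m[48;2;6;5;17m🬎[38;2;7;6;18m[48;2;6;5;17m🬎[38;2;7;6;18m[48;2;6;5;17m🬎[38;2;7;6;18m[48;2;6;5;17m🬎[38;2;7;6;18m[48;2;6;5;17m🬎[38;2;7;6;18m[48;2;6;5;17m🬎[0m
</frame>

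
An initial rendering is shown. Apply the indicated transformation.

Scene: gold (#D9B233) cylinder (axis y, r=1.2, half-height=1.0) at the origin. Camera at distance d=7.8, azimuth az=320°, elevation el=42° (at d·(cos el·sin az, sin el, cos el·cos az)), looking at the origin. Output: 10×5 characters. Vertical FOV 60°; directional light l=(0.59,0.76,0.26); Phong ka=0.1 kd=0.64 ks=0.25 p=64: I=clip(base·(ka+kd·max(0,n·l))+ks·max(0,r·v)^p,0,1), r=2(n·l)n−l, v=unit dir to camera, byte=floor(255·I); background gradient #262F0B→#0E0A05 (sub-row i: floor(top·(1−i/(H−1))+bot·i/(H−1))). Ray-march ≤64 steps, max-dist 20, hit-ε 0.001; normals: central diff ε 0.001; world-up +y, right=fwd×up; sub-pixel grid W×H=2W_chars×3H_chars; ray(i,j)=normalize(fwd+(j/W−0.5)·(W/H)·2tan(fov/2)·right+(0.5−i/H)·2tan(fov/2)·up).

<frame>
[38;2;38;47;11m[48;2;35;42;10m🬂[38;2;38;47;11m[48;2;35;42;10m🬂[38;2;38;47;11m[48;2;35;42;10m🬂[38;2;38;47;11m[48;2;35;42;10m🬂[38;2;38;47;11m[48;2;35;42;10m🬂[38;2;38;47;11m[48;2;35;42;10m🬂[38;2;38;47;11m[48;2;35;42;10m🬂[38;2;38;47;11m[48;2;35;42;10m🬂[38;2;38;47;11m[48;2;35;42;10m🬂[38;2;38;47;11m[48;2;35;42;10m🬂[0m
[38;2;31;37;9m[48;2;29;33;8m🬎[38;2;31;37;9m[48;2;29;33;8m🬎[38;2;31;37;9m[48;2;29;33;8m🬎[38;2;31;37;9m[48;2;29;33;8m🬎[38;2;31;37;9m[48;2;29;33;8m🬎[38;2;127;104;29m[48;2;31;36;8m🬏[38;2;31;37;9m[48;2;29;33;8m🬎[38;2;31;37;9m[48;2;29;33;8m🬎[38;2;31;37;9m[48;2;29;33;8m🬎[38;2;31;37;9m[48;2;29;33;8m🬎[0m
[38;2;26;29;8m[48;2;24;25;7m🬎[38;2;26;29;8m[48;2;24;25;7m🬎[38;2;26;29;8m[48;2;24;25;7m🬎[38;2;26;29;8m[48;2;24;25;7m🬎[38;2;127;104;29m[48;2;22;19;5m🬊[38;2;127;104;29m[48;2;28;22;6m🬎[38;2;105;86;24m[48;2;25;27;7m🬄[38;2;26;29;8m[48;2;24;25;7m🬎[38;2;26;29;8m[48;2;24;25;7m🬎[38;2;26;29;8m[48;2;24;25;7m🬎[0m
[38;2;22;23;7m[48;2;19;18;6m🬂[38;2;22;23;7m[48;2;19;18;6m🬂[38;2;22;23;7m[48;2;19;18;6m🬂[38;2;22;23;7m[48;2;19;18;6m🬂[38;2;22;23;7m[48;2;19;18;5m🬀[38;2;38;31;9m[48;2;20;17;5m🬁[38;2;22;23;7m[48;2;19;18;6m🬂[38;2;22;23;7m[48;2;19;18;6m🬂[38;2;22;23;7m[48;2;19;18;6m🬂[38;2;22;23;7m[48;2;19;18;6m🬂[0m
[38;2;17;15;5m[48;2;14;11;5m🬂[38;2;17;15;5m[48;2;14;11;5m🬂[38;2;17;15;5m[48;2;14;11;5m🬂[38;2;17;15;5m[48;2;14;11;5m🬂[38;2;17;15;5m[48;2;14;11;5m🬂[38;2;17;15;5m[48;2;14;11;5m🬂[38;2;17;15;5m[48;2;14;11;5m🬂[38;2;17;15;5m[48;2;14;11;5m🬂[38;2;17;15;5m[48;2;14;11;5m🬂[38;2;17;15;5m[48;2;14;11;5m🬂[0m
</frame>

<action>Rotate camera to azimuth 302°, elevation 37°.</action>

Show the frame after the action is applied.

<frame>
[38;2;38;47;11m[48;2;35;42;10m🬂[38;2;38;47;11m[48;2;35;42;10m🬂[38;2;38;47;11m[48;2;35;42;10m🬂[38;2;38;47;11m[48;2;35;42;10m🬂[38;2;38;47;11m[48;2;35;42;10m🬂[38;2;38;47;11m[48;2;35;42;10m🬂[38;2;38;47;11m[48;2;35;42;10m🬂[38;2;38;47;11m[48;2;35;42;10m🬂[38;2;38;47;11m[48;2;35;42;10m🬂[38;2;38;47;11m[48;2;35;42;10m🬂[0m
[38;2;31;37;9m[48;2;29;33;8m🬎[38;2;31;37;9m[48;2;29;33;8m🬎[38;2;31;37;9m[48;2;29;33;8m🬎[38;2;31;37;9m[48;2;29;33;8m🬎[38;2;31;37;9m[48;2;29;33;8m🬎[38;2;31;37;9m[48;2;29;33;8m🬎[38;2;31;37;9m[48;2;29;33;8m🬎[38;2;31;37;9m[48;2;29;33;8m🬎[38;2;31;37;9m[48;2;29;33;8m🬎[38;2;31;37;9m[48;2;29;33;8m🬎[0m
[38;2;26;29;8m[48;2;24;25;7m🬎[38;2;26;29;8m[48;2;24;25;7m🬎[38;2;26;29;8m[48;2;24;25;7m🬎[38;2;26;29;8m[48;2;24;25;7m🬎[38;2;127;104;29m[48;2;22;19;5m🬊[38;2;127;104;29m[48;2;21;17;5m🬎[38;2;127;104;29m[48;2;32;32;8m🬀[38;2;26;29;8m[48;2;24;25;7m🬎[38;2;26;29;8m[48;2;24;25;7m🬎[38;2;26;29;8m[48;2;24;25;7m🬎[0m
[38;2;22;23;7m[48;2;19;18;6m🬂[38;2;22;23;7m[48;2;19;18;6m🬂[38;2;22;23;7m[48;2;19;18;6m🬂[38;2;22;23;7m[48;2;19;18;6m🬂[38;2;22;23;7m[48;2;19;18;5m🬀[38;2;20;17;5m[48;2;20;20;6m🬴[38;2;22;23;7m[48;2;19;18;6m🬂[38;2;22;23;7m[48;2;19;18;6m🬂[38;2;22;23;7m[48;2;19;18;6m🬂[38;2;22;23;7m[48;2;19;18;6m🬂[0m
[38;2;17;15;5m[48;2;14;11;5m🬂[38;2;17;15;5m[48;2;14;11;5m🬂[38;2;17;15;5m[48;2;14;11;5m🬂[38;2;17;15;5m[48;2;14;11;5m🬂[38;2;17;15;5m[48;2;14;11;5m🬂[38;2;17;15;5m[48;2;14;11;5m🬂[38;2;17;15;5m[48;2;14;11;5m🬂[38;2;17;15;5m[48;2;14;11;5m🬂[38;2;17;15;5m[48;2;14;11;5m🬂[38;2;17;15;5m[48;2;14;11;5m🬂[0m
</frame>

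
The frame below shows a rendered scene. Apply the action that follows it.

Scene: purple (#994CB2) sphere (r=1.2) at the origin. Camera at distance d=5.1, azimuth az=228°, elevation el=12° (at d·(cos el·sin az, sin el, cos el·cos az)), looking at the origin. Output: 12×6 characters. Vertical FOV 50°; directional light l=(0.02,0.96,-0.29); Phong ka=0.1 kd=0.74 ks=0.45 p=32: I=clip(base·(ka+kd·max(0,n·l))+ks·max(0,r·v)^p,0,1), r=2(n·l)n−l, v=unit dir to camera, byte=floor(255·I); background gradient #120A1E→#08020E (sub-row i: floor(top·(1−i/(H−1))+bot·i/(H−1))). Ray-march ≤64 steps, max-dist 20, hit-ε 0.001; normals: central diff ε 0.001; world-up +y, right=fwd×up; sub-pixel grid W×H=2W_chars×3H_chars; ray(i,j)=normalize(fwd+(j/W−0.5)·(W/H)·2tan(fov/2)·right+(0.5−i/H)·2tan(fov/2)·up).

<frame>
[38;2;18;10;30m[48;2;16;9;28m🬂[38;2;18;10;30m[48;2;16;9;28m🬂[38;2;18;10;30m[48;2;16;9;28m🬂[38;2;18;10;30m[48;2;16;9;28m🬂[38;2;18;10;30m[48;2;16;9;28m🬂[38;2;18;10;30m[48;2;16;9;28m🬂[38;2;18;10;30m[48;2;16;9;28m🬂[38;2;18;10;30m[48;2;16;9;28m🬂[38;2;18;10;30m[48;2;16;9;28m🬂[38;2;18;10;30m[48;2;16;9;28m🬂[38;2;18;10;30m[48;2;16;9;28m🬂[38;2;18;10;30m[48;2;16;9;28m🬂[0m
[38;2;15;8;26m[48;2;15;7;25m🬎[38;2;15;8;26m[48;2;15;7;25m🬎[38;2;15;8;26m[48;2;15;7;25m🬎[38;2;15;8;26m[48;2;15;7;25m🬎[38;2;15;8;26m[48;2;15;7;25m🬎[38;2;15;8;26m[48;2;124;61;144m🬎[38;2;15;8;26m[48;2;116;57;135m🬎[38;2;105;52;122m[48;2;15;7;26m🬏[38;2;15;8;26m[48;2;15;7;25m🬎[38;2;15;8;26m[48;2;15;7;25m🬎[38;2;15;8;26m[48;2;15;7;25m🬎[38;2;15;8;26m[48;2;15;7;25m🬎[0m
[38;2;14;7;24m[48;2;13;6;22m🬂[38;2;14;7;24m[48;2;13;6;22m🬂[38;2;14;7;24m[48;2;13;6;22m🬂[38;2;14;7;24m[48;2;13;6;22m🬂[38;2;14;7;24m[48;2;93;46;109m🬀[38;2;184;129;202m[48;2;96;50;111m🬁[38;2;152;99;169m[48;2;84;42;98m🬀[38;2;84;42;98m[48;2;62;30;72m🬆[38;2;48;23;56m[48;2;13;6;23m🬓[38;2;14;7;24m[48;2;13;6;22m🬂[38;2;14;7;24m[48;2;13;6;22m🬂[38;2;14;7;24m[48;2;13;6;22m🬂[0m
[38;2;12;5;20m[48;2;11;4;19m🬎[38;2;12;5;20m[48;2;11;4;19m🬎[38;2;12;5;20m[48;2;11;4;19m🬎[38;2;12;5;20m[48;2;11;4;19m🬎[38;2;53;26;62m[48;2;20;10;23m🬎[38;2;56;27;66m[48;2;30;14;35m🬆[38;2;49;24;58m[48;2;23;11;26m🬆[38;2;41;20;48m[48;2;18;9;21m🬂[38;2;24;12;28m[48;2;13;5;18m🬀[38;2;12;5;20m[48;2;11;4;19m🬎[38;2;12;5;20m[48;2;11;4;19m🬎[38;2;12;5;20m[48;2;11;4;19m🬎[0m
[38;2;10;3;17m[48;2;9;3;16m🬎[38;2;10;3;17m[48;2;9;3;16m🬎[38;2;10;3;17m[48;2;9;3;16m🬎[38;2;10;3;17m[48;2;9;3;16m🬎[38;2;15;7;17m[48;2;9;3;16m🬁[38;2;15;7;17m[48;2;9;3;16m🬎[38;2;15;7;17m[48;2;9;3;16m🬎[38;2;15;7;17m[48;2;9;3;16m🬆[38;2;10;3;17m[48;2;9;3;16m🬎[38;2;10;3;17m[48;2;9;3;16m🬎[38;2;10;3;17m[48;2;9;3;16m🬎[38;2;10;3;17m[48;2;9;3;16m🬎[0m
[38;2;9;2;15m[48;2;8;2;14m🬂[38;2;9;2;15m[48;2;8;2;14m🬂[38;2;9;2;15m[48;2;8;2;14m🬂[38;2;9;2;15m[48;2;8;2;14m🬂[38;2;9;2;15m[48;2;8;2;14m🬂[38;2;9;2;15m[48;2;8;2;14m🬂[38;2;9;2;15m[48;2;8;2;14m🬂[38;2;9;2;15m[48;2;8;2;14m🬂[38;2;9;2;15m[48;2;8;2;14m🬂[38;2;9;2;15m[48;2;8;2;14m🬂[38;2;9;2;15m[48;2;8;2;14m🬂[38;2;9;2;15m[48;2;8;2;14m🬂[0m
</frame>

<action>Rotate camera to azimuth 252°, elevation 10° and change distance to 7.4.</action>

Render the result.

<frame>
[38;2;18;10;30m[48;2;16;9;28m🬂[38;2;18;10;30m[48;2;16;9;28m🬂[38;2;18;10;30m[48;2;16;9;28m🬂[38;2;18;10;30m[48;2;16;9;28m🬂[38;2;18;10;30m[48;2;16;9;28m🬂[38;2;18;10;30m[48;2;16;9;28m🬂[38;2;18;10;30m[48;2;16;9;28m🬂[38;2;18;10;30m[48;2;16;9;28m🬂[38;2;18;10;30m[48;2;16;9;28m🬂[38;2;18;10;30m[48;2;16;9;28m🬂[38;2;18;10;30m[48;2;16;9;28m🬂[38;2;18;10;30m[48;2;16;9;28m🬂[0m
[38;2;15;8;26m[48;2;15;7;25m🬎[38;2;15;8;26m[48;2;15;7;25m🬎[38;2;15;8;26m[48;2;15;7;25m🬎[38;2;15;8;26m[48;2;15;7;25m🬎[38;2;15;8;26m[48;2;15;7;25m🬎[38;2;15;8;26m[48;2;15;7;25m🬎[38;2;15;8;26m[48;2;15;7;25m🬎[38;2;15;8;26m[48;2;15;7;25m🬎[38;2;15;8;26m[48;2;15;7;25m🬎[38;2;15;8;26m[48;2;15;7;25m🬎[38;2;15;8;26m[48;2;15;7;25m🬎[38;2;15;8;26m[48;2;15;7;25m🬎[0m
[38;2;14;7;24m[48;2;13;6;22m🬂[38;2;14;7;24m[48;2;13;6;22m🬂[38;2;14;7;24m[48;2;13;6;22m🬂[38;2;14;7;24m[48;2;13;6;22m🬂[38;2;13;6;23m[48;2;83;41;97m🬝[38;2;58;28;70m[48;2;134;76;153m🬮[38;2;119;64;137m[48;2;71;35;83m🬆[38;2;60;29;70m[48;2;16;8;24m🬓[38;2;14;7;24m[48;2;13;6;22m🬂[38;2;14;7;24m[48;2;13;6;22m🬂[38;2;14;7;24m[48;2;13;6;22m🬂[38;2;14;7;24m[48;2;13;6;22m🬂[0m
[38;2;12;5;20m[48;2;11;4;19m🬎[38;2;12;5;20m[48;2;11;4;19m🬎[38;2;12;5;20m[48;2;11;4;19m🬎[38;2;12;5;20m[48;2;11;4;19m🬎[38;2;55;27;65m[48;2;12;5;20m🬁[38;2;52;25;60m[48;2;18;8;21m🬂[38;2;37;18;42m[48;2;15;7;17m🬂[38;2;19;9;23m[48;2;14;6;17m🬀[38;2;12;5;20m[48;2;11;4;19m🬎[38;2;12;5;20m[48;2;11;4;19m🬎[38;2;12;5;20m[48;2;11;4;19m🬎[38;2;12;5;20m[48;2;11;4;19m🬎[0m
[38;2;10;3;17m[48;2;9;3;16m🬎[38;2;10;3;17m[48;2;9;3;16m🬎[38;2;10;3;17m[48;2;9;3;16m🬎[38;2;10;3;17m[48;2;9;3;16m🬎[38;2;10;3;17m[48;2;9;3;16m🬎[38;2;15;7;17m[48;2;9;3;16m🬁[38;2;15;7;17m[48;2;9;3;16m🬂[38;2;10;3;17m[48;2;9;3;16m🬎[38;2;10;3;17m[48;2;9;3;16m🬎[38;2;10;3;17m[48;2;9;3;16m🬎[38;2;10;3;17m[48;2;9;3;16m🬎[38;2;10;3;17m[48;2;9;3;16m🬎[0m
[38;2;9;2;15m[48;2;8;2;14m🬂[38;2;9;2;15m[48;2;8;2;14m🬂[38;2;9;2;15m[48;2;8;2;14m🬂[38;2;9;2;15m[48;2;8;2;14m🬂[38;2;9;2;15m[48;2;8;2;14m🬂[38;2;9;2;15m[48;2;8;2;14m🬂[38;2;9;2;15m[48;2;8;2;14m🬂[38;2;9;2;15m[48;2;8;2;14m🬂[38;2;9;2;15m[48;2;8;2;14m🬂[38;2;9;2;15m[48;2;8;2;14m🬂[38;2;9;2;15m[48;2;8;2;14m🬂[38;2;9;2;15m[48;2;8;2;14m🬂[0m
</frame>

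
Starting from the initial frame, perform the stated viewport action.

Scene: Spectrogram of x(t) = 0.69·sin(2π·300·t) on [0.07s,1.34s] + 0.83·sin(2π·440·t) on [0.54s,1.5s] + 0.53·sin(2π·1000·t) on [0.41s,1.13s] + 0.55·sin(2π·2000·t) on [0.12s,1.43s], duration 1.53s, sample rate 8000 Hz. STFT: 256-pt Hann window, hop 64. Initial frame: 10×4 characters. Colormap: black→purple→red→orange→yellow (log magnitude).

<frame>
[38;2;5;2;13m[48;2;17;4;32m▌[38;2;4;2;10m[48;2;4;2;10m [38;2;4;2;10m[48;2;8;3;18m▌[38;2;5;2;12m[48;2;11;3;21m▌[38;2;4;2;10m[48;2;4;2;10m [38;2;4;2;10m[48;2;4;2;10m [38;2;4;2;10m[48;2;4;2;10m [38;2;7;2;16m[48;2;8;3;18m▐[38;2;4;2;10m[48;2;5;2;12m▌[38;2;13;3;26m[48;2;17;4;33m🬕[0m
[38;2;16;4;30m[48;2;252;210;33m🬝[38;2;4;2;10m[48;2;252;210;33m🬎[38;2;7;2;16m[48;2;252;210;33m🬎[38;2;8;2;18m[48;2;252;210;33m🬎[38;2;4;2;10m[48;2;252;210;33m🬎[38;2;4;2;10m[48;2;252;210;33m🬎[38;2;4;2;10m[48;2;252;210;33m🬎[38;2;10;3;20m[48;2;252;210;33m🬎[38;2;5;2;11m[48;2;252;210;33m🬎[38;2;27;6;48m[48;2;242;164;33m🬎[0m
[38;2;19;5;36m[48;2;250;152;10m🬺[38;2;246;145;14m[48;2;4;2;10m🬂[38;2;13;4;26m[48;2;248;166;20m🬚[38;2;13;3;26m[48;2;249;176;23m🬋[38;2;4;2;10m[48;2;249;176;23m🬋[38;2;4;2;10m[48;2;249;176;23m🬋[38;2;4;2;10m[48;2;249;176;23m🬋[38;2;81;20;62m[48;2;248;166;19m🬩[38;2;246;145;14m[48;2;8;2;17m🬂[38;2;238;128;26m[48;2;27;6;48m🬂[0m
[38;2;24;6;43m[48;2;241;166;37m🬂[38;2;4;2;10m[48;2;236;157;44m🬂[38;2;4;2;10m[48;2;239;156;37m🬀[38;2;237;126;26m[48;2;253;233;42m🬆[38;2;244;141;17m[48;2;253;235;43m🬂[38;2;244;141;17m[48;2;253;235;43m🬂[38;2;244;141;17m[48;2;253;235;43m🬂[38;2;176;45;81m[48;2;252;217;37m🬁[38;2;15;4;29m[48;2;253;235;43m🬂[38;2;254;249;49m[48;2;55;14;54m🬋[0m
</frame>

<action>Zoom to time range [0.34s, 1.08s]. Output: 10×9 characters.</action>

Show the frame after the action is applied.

<frame>
[38;2;4;2;10m[48;2;8;3;18m▌[38;2;5;2;12m[48;2;4;2;10m▌[38;2;4;2;10m[48;2;12;3;23m▌[38;2;4;2;10m[48;2;4;2;10m [38;2;4;2;10m[48;2;4;2;10m [38;2;4;2;10m[48;2;4;2;10m [38;2;4;2;10m[48;2;4;2;10m [38;2;4;2;10m[48;2;4;2;10m [38;2;4;2;10m[48;2;4;2;10m [38;2;4;2;10m[48;2;4;2;10m [0m
[38;2;4;2;10m[48;2;9;3;18m▌[38;2;4;2;10m[48;2;5;2;12m▐[38;2;4;2;10m[48;2;12;3;24m▌[38;2;4;2;10m[48;2;4;2;10m [38;2;4;2;10m[48;2;4;2;10m [38;2;4;2;10m[48;2;4;2;10m [38;2;4;2;10m[48;2;4;2;10m [38;2;4;2;10m[48;2;4;2;10m [38;2;4;2;10m[48;2;4;2;10m [38;2;4;2;10m[48;2;4;2;10m [0m
[38;2;4;2;10m[48;2;9;3;20m▌[38;2;4;2;10m[48;2;5;2;13m▐[38;2;4;2;10m[48;2;12;3;24m▌[38;2;4;2;10m[48;2;4;2;10m [38;2;4;2;10m[48;2;4;2;10m [38;2;4;2;10m[48;2;4;2;10m [38;2;4;2;10m[48;2;4;2;10m [38;2;4;2;10m[48;2;4;2;10m [38;2;4;2;10m[48;2;4;2;10m [38;2;4;2;10m[48;2;4;2;10m [0m
[38;2;4;2;10m[48;2;11;3;23m▌[38;2;4;2;10m[48;2;6;2;14m▐[38;2;4;2;10m[48;2;13;4;27m▌[38;2;4;2;10m[48;2;4;2;10m [38;2;4;2;10m[48;2;4;2;10m [38;2;4;2;10m[48;2;4;2;10m [38;2;4;2;10m[48;2;4;2;10m [38;2;4;2;10m[48;2;4;2;10m [38;2;4;2;10m[48;2;4;2;10m [38;2;4;2;10m[48;2;4;2;10m [0m
[38;2;10;3;20m[48;2;252;210;33m🬰[38;2;6;2;14m[48;2;252;210;33m🬰[38;2;10;3;21m[48;2;252;210;33m🬰[38;2;4;2;11m[48;2;252;210;33m🬰[38;2;4;2;11m[48;2;252;210;33m🬰[38;2;4;2;11m[48;2;252;210;33m🬰[38;2;4;2;11m[48;2;252;210;33m🬰[38;2;4;2;11m[48;2;252;210;33m🬰[38;2;4;2;11m[48;2;252;210;33m🬰[38;2;4;2;11m[48;2;252;210;33m🬰[0m
[38;2;4;2;10m[48;2;26;6;47m▌[38;2;4;2;10m[48;2;12;3;24m▐[38;2;4;2;10m[48;2;20;5;37m▌[38;2;4;2;10m[48;2;4;2;10m [38;2;4;2;10m[48;2;4;2;10m [38;2;4;2;10m[48;2;4;2;10m [38;2;4;2;10m[48;2;4;2;10m [38;2;4;2;10m[48;2;4;2;10m [38;2;4;2;10m[48;2;4;2;10m [38;2;4;2;10m[48;2;4;2;10m [0m
[38;2;15;4;29m[48;2;226;109;44m🬕[38;2;19;5;35m[48;2;252;207;32m🬎[38;2;15;4;30m[48;2;252;207;32m🬎[38;2;5;2;11m[48;2;252;207;32m🬎[38;2;5;2;11m[48;2;252;207;32m🬎[38;2;5;2;11m[48;2;252;207;32m🬎[38;2;5;2;11m[48;2;252;207;32m🬎[38;2;5;2;11m[48;2;252;207;32m🬎[38;2;5;2;11m[48;2;252;207;32m🬎[38;2;5;2;11m[48;2;252;207;32m🬎[0m
[38;2;12;3;24m[48;2;73;18;81m🬲[38;2;28;6;50m[48;2;8;2;17m🬄[38;2;35;9;41m[48;2;252;198;29m🬝[38;2;5;2;12m[48;2;252;195;27m🬎[38;2;5;2;12m[48;2;252;195;27m🬎[38;2;5;2;12m[48;2;252;195;27m🬎[38;2;5;2;12m[48;2;252;195;27m🬎[38;2;5;2;12m[48;2;252;195;27m🬎[38;2;5;2;12m[48;2;252;195;27m🬎[38;2;5;2;12m[48;2;252;194;27m🬎[0m
[38;2;252;215;35m[48;2;18;4;34m🬎[38;2;252;215;35m[48;2;10;2;20m🬎[38;2;253;223;38m[48;2;46;11;51m🬎[38;2;253;229;41m[48;2;7;2;16m🬎[38;2;253;229;41m[48;2;7;2;16m🬎[38;2;253;229;41m[48;2;7;2;16m🬎[38;2;253;229;41m[48;2;7;2;16m🬎[38;2;253;229;41m[48;2;7;2;16m🬎[38;2;253;229;41m[48;2;7;2;16m🬎[38;2;253;229;41m[48;2;7;2;16m🬎[0m
</frame>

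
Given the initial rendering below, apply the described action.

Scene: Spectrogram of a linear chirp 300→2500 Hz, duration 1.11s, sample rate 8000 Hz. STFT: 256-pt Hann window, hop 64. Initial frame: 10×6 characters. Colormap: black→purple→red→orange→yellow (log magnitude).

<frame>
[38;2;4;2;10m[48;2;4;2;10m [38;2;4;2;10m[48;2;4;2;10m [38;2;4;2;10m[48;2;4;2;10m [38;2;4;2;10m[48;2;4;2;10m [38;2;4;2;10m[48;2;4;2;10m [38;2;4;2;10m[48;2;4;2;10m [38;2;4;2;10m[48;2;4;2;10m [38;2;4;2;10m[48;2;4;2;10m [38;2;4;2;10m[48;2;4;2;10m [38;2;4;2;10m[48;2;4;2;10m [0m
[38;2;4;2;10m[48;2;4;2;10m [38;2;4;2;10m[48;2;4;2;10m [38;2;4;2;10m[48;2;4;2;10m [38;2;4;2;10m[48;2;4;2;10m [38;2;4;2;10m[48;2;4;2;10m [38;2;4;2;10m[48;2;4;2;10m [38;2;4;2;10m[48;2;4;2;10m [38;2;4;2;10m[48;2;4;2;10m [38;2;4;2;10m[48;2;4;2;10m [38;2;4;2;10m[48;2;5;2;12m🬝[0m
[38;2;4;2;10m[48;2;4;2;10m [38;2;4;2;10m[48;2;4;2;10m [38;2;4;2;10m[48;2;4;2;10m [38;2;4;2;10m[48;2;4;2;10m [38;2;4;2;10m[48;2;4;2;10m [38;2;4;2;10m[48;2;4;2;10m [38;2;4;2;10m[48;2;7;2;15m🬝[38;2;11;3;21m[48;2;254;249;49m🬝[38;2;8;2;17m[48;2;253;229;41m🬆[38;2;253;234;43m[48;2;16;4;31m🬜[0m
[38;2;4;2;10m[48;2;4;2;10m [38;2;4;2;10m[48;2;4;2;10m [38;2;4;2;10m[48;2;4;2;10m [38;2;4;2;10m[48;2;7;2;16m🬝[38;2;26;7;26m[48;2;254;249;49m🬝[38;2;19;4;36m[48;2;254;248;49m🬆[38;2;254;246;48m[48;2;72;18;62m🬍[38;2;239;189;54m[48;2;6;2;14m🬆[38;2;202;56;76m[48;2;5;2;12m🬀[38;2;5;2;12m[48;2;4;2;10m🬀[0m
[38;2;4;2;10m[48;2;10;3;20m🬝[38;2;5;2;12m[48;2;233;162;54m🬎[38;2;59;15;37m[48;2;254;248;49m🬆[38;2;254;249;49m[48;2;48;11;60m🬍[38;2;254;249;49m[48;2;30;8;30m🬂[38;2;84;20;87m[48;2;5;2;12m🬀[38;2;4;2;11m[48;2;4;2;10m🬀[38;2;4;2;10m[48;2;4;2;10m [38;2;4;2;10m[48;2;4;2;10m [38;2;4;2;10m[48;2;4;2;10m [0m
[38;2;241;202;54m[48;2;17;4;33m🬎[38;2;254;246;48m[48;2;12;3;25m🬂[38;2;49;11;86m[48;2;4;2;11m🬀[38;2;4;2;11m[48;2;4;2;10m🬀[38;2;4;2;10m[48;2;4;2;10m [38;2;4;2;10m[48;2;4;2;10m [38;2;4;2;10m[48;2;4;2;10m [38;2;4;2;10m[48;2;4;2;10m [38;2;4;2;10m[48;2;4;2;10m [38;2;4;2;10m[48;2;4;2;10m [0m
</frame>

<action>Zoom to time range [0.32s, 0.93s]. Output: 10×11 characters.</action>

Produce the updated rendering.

<frame>
[38;2;4;2;10m[48;2;4;2;10m [38;2;4;2;10m[48;2;4;2;10m [38;2;4;2;10m[48;2;4;2;10m [38;2;4;2;10m[48;2;4;2;10m [38;2;4;2;10m[48;2;4;2;10m [38;2;4;2;10m[48;2;4;2;10m [38;2;4;2;10m[48;2;4;2;10m [38;2;4;2;10m[48;2;4;2;10m [38;2;4;2;10m[48;2;4;2;10m [38;2;4;2;10m[48;2;4;2;10m [0m
[38;2;4;2;10m[48;2;4;2;10m [38;2;4;2;10m[48;2;4;2;10m [38;2;4;2;10m[48;2;4;2;10m [38;2;4;2;10m[48;2;4;2;10m [38;2;4;2;10m[48;2;4;2;10m [38;2;4;2;10m[48;2;4;2;10m [38;2;4;2;10m[48;2;4;2;10m [38;2;4;2;10m[48;2;4;2;10m [38;2;4;2;10m[48;2;4;2;10m [38;2;4;2;10m[48;2;4;2;10m [0m
[38;2;4;2;10m[48;2;4;2;10m [38;2;4;2;10m[48;2;4;2;10m [38;2;4;2;10m[48;2;4;2;10m [38;2;4;2;10m[48;2;4;2;10m [38;2;4;2;10m[48;2;4;2;10m [38;2;4;2;10m[48;2;4;2;10m [38;2;4;2;10m[48;2;4;2;10m [38;2;4;2;10m[48;2;4;2;10m [38;2;4;2;10m[48;2;4;2;10m [38;2;4;2;10m[48;2;4;2;10m [0m
[38;2;4;2;10m[48;2;4;2;10m [38;2;4;2;10m[48;2;4;2;10m [38;2;4;2;10m[48;2;4;2;10m [38;2;4;2;10m[48;2;4;2;10m [38;2;4;2;10m[48;2;4;2;10m [38;2;4;2;10m[48;2;4;2;10m [38;2;4;2;10m[48;2;4;2;10m [38;2;4;2;10m[48;2;4;2;10m [38;2;4;2;10m[48;2;4;2;10m [38;2;4;2;10m[48;2;4;2;10m [0m
[38;2;4;2;10m[48;2;4;2;10m [38;2;4;2;10m[48;2;4;2;10m [38;2;4;2;10m[48;2;4;2;10m [38;2;4;2;10m[48;2;4;2;10m [38;2;4;2;10m[48;2;4;2;10m [38;2;4;2;10m[48;2;4;2;10m [38;2;4;2;10m[48;2;4;2;10m [38;2;4;2;10m[48;2;4;2;11m🬝[38;2;4;2;10m[48;2;5;2;12m🬎[38;2;5;2;13m[48;2;39;9;68m🬝[0m
[38;2;4;2;10m[48;2;4;2;10m [38;2;4;2;10m[48;2;4;2;10m [38;2;4;2;10m[48;2;4;2;10m [38;2;4;2;10m[48;2;4;2;10m [38;2;4;2;10m[48;2;4;2;11m🬝[38;2;4;2;10m[48;2;6;2;14m🬝[38;2;5;2;13m[48;2;36;8;64m🬝[38;2;11;3;23m[48;2;252;207;32m🬎[38;2;26;6;47m[48;2;245;209;49m🬂[38;2;251;211;36m[48;2;34;8;60m🬝[0m
[38;2;4;2;10m[48;2;4;2;10m [38;2;4;2;10m[48;2;5;2;11m🬝[38;2;4;2;10m[48;2;6;2;15m🬎[38;2;7;2;16m[48;2;124;31;85m🬝[38;2;40;10;36m[48;2;254;245;47m🬎[38;2;30;7;55m[48;2;253;232;42m🬂[38;2;253;223;39m[48;2;38;9;60m🬎[38;2;254;245;48m[48;2;43;11;35m🬂[38;2;207;66;69m[48;2;8;2;17m🬀[38;2;10;3;21m[48;2;4;2;11m🬀[0m
[38;2;12;3;24m[48;2;251;186;24m🬝[38;2;15;4;30m[48;2;247;206;43m🬆[38;2;137;35;73m[48;2;254;249;49m🬡[38;2;246;212;47m[48;2;20;5;36m🬎[38;2;252;211;34m[48;2;14;4;27m🬂[38;2;37;8;65m[48;2;6;2;14m🬀[38;2;7;2;15m[48;2;4;2;10m🬀[38;2;4;2;11m[48;2;4;2;10m🬀[38;2;4;2;10m[48;2;4;2;10m [38;2;4;2;10m[48;2;4;2;10m [0m
[38;2;250;219;42m[48;2;14;4;27m🬎[38;2;222;143;62m[48;2;13;3;26m🬂[38;2;17;4;31m[48;2;5;2;12m🬀[38;2;6;2;14m[48;2;4;2;10m🬀[38;2;4;2;11m[48;2;4;2;10m🬀[38;2;4;2;10m[48;2;4;2;10m [38;2;4;2;10m[48;2;4;2;10m [38;2;4;2;10m[48;2;4;2;10m [38;2;4;2;10m[48;2;4;2;10m [38;2;4;2;10m[48;2;4;2;10m [0m
[38;2;5;2;11m[48;2;4;2;10m🬂[38;2;4;2;11m[48;2;4;2;10m🬀[38;2;4;2;10m[48;2;4;2;10m [38;2;4;2;10m[48;2;4;2;10m [38;2;4;2;10m[48;2;4;2;10m [38;2;4;2;10m[48;2;4;2;10m [38;2;4;2;10m[48;2;4;2;10m [38;2;4;2;10m[48;2;4;2;10m [38;2;4;2;10m[48;2;4;2;10m [38;2;4;2;10m[48;2;4;2;10m [0m
[38;2;4;2;10m[48;2;4;2;10m [38;2;4;2;10m[48;2;4;2;10m [38;2;4;2;10m[48;2;4;2;10m [38;2;4;2;10m[48;2;4;2;10m [38;2;4;2;10m[48;2;4;2;10m [38;2;4;2;10m[48;2;4;2;10m [38;2;4;2;10m[48;2;4;2;10m [38;2;4;2;10m[48;2;4;2;10m [38;2;4;2;10m[48;2;4;2;10m [38;2;4;2;10m[48;2;4;2;10m [0m
</frame>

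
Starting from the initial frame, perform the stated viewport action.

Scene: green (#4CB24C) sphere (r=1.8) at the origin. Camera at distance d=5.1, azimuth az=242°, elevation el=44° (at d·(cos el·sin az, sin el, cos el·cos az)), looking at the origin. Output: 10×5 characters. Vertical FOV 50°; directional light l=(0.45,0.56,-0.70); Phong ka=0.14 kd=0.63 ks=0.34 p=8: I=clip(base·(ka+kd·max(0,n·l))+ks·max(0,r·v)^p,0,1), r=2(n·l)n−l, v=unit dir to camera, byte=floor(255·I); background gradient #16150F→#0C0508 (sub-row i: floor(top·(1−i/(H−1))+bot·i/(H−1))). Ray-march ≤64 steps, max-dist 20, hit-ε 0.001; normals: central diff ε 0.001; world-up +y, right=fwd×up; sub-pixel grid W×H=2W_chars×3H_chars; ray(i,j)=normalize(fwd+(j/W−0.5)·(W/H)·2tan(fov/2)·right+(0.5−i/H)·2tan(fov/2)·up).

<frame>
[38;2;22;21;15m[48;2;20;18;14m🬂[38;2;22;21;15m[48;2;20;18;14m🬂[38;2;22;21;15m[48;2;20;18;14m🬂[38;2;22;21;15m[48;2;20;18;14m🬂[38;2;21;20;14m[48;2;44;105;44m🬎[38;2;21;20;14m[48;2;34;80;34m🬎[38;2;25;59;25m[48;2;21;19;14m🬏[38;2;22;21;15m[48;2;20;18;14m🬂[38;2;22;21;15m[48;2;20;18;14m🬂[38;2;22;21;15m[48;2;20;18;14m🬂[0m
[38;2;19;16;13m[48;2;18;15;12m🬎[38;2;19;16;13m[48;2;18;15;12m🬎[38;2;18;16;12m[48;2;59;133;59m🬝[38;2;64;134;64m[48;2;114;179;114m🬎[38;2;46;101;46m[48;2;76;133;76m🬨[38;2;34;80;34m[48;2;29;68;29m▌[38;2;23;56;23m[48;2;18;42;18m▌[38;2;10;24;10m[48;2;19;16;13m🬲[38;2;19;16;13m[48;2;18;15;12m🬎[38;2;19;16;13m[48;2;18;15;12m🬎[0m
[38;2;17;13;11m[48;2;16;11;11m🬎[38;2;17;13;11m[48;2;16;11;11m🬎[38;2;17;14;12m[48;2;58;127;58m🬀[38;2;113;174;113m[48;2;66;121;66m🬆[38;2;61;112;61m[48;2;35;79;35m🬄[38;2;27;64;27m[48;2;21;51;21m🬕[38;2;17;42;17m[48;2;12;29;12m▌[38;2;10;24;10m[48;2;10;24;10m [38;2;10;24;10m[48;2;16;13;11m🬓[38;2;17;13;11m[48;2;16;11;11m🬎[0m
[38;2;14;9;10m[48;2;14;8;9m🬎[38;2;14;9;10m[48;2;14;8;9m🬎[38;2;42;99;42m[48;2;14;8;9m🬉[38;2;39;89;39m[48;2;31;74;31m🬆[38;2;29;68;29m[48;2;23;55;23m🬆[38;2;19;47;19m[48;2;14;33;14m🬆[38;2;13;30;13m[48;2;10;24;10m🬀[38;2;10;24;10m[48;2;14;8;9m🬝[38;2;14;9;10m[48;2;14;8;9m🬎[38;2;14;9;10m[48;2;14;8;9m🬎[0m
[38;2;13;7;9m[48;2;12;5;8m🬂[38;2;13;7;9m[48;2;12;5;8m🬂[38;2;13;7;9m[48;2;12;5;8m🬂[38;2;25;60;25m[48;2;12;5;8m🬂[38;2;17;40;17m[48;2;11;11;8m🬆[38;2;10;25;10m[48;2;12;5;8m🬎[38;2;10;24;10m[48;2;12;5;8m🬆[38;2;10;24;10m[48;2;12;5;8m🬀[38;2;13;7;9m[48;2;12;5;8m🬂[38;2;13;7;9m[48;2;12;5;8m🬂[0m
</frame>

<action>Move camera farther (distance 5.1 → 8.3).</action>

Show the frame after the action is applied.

<frame>
[38;2;22;21;15m[48;2;20;18;14m🬂[38;2;22;21;15m[48;2;20;18;14m🬂[38;2;22;21;15m[48;2;20;18;14m🬂[38;2;22;21;15m[48;2;20;18;14m🬂[38;2;22;21;15m[48;2;20;18;14m🬂[38;2;22;21;15m[48;2;20;18;14m🬂[38;2;22;21;15m[48;2;20;18;14m🬂[38;2;22;21;15m[48;2;20;18;14m🬂[38;2;22;21;15m[48;2;20;18;14m🬂[38;2;22;21;15m[48;2;20;18;14m🬂[0m
[38;2;19;16;13m[48;2;18;15;12m🬎[38;2;19;16;13m[48;2;18;15;12m🬎[38;2;19;16;13m[48;2;18;15;12m🬎[38;2;19;16;13m[48;2;18;15;12m🬎[38;2;19;16;13m[48;2;53;120;53m🬎[38;2;32;77;32m[48;2;19;16;13m🬱[38;2;14;33;14m[48;2;18;16;12m🬏[38;2;19;16;13m[48;2;18;15;12m🬎[38;2;19;16;13m[48;2;18;15;12m🬎[38;2;19;16;13m[48;2;18;15;12m🬎[0m
[38;2;17;13;11m[48;2;16;11;11m🬎[38;2;17;13;11m[48;2;16;11;11m🬎[38;2;17;13;11m[48;2;16;11;11m🬎[38;2;56;127;56m[48;2;16;12;11m▐[38;2;117;181;117m[48;2;52;104;52m🬄[38;2;29;67;29m[48;2;18;45;18m▌[38;2;12;29;12m[48;2;10;24;10m🬀[38;2;17;13;11m[48;2;16;11;11m🬎[38;2;17;13;11m[48;2;16;11;11m🬎[38;2;17;13;11m[48;2;16;11;11m🬎[0m
[38;2;14;9;10m[48;2;14;8;9m🬎[38;2;14;9;10m[48;2;14;8;9m🬎[38;2;14;9;10m[48;2;14;8;9m🬎[38;2;41;96;41m[48;2;14;8;9m🬁[38;2;29;68;29m[48;2;15;20;12m🬆[38;2;18;43;18m[48;2;10;21;9m🬀[38;2;10;24;10m[48;2;14;8;9m🬆[38;2;14;9;10m[48;2;14;8;9m🬎[38;2;14;9;10m[48;2;14;8;9m🬎[38;2;14;9;10m[48;2;14;8;9m🬎[0m
[38;2;13;7;9m[48;2;12;5;8m🬂[38;2;13;7;9m[48;2;12;5;8m🬂[38;2;13;7;9m[48;2;12;5;8m🬂[38;2;13;7;9m[48;2;12;5;8m🬂[38;2;13;7;9m[48;2;12;5;8m🬂[38;2;13;7;9m[48;2;12;5;8m🬂[38;2;13;7;9m[48;2;12;5;8m🬂[38;2;13;7;9m[48;2;12;5;8m🬂[38;2;13;7;9m[48;2;12;5;8m🬂[38;2;13;7;9m[48;2;12;5;8m🬂[0m
</frame>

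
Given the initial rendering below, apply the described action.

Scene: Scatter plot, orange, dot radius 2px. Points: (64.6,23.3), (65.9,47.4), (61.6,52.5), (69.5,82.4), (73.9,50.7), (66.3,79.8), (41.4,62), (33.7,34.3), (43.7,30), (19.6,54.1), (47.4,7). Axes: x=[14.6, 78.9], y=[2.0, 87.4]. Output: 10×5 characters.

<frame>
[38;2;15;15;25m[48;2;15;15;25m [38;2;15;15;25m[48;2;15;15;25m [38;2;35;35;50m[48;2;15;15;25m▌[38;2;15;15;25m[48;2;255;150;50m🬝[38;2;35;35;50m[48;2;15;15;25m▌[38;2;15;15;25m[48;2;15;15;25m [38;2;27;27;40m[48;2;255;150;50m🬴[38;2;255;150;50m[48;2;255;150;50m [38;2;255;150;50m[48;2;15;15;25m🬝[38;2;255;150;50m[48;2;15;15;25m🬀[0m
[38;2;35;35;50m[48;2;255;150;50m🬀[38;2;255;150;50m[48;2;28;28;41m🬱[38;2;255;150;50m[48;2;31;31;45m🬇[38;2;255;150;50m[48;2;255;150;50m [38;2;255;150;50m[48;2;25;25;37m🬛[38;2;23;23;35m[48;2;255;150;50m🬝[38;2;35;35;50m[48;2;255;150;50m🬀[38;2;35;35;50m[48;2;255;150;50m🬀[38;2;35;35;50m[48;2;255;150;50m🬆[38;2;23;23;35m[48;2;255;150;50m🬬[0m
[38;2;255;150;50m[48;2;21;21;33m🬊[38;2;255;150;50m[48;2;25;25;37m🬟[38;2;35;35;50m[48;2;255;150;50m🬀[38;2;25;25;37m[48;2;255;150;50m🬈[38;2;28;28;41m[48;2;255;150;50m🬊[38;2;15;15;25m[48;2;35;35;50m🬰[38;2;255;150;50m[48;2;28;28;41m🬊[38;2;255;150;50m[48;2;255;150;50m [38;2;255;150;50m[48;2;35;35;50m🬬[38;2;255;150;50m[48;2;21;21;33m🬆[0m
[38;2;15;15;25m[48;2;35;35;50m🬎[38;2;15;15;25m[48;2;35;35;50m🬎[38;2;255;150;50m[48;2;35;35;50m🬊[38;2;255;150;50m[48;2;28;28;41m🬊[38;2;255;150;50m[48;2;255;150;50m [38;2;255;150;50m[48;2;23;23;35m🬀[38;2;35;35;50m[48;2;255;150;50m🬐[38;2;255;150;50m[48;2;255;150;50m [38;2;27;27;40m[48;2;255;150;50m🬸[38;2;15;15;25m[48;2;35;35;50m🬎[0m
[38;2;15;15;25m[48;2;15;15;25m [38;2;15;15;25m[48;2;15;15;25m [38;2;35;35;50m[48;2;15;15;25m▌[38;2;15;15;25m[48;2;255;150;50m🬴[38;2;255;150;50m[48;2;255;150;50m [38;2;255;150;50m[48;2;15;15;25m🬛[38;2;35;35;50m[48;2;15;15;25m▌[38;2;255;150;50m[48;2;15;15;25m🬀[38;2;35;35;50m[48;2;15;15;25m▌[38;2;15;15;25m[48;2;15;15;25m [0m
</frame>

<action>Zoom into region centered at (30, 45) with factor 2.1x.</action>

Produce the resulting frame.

<frame>
[38;2;15;15;25m[48;2;15;15;25m [38;2;15;15;25m[48;2;255;150;50m🬆[38;2;23;23;35m[48;2;255;150;50m🬬[38;2;15;15;25m[48;2;15;15;25m [38;2;35;35;50m[48;2;15;15;25m▌[38;2;15;15;25m[48;2;15;15;25m [38;2;35;35;50m[48;2;15;15;25m▌[38;2;15;15;25m[48;2;255;150;50m🬐[38;2;255;150;50m[48;2;255;150;50m [38;2;15;15;25m[48;2;255;150;50m🬸[0m
[38;2;255;150;50m[48;2;19;19;30m🬁[38;2;255;150;50m[48;2;15;15;25m🬬[38;2;255;150;50m[48;2;21;21;33m🬆[38;2;35;35;50m[48;2;15;15;25m🬂[38;2;35;35;50m[48;2;15;15;25m🬕[38;2;35;35;50m[48;2;15;15;25m🬂[38;2;35;35;50m[48;2;15;15;25m🬕[38;2;35;35;50m[48;2;15;15;25m🬂[38;2;255;150;50m[48;2;27;27;40m🬀[38;2;35;35;50m[48;2;15;15;25m🬂[0m
[38;2;15;15;25m[48;2;35;35;50m🬰[38;2;15;15;25m[48;2;35;35;50m🬰[38;2;35;35;50m[48;2;15;15;25m🬛[38;2;15;15;25m[48;2;35;35;50m🬰[38;2;35;35;50m[48;2;15;15;25m🬛[38;2;23;23;35m[48;2;255;150;50m🬝[38;2;35;35;50m[48;2;15;15;25m🬛[38;2;15;15;25m[48;2;35;35;50m🬰[38;2;35;35;50m[48;2;15;15;25m🬛[38;2;15;15;25m[48;2;35;35;50m🬰[0m
[38;2;15;15;25m[48;2;35;35;50m🬎[38;2;15;15;25m[48;2;35;35;50m🬎[38;2;35;35;50m[48;2;15;15;25m🬲[38;2;15;15;25m[48;2;35;35;50m🬎[38;2;31;31;45m[48;2;255;150;50m🬴[38;2;255;150;50m[48;2;255;150;50m [38;2;255;150;50m[48;2;25;25;37m🬛[38;2;15;15;25m[48;2;35;35;50m🬎[38;2;27;27;40m[48;2;255;150;50m🬝[38;2;15;15;25m[48;2;255;150;50m🬊[0m
[38;2;15;15;25m[48;2;15;15;25m [38;2;15;15;25m[48;2;15;15;25m [38;2;35;35;50m[48;2;15;15;25m▌[38;2;15;15;25m[48;2;15;15;25m [38;2;35;35;50m[48;2;15;15;25m▌[38;2;15;15;25m[48;2;255;150;50m🬺[38;2;35;35;50m[48;2;15;15;25m▌[38;2;15;15;25m[48;2;15;15;25m [38;2;255;150;50m[48;2;28;28;41m🬊[38;2;255;150;50m[48;2;15;15;25m🬝[0m
</frame>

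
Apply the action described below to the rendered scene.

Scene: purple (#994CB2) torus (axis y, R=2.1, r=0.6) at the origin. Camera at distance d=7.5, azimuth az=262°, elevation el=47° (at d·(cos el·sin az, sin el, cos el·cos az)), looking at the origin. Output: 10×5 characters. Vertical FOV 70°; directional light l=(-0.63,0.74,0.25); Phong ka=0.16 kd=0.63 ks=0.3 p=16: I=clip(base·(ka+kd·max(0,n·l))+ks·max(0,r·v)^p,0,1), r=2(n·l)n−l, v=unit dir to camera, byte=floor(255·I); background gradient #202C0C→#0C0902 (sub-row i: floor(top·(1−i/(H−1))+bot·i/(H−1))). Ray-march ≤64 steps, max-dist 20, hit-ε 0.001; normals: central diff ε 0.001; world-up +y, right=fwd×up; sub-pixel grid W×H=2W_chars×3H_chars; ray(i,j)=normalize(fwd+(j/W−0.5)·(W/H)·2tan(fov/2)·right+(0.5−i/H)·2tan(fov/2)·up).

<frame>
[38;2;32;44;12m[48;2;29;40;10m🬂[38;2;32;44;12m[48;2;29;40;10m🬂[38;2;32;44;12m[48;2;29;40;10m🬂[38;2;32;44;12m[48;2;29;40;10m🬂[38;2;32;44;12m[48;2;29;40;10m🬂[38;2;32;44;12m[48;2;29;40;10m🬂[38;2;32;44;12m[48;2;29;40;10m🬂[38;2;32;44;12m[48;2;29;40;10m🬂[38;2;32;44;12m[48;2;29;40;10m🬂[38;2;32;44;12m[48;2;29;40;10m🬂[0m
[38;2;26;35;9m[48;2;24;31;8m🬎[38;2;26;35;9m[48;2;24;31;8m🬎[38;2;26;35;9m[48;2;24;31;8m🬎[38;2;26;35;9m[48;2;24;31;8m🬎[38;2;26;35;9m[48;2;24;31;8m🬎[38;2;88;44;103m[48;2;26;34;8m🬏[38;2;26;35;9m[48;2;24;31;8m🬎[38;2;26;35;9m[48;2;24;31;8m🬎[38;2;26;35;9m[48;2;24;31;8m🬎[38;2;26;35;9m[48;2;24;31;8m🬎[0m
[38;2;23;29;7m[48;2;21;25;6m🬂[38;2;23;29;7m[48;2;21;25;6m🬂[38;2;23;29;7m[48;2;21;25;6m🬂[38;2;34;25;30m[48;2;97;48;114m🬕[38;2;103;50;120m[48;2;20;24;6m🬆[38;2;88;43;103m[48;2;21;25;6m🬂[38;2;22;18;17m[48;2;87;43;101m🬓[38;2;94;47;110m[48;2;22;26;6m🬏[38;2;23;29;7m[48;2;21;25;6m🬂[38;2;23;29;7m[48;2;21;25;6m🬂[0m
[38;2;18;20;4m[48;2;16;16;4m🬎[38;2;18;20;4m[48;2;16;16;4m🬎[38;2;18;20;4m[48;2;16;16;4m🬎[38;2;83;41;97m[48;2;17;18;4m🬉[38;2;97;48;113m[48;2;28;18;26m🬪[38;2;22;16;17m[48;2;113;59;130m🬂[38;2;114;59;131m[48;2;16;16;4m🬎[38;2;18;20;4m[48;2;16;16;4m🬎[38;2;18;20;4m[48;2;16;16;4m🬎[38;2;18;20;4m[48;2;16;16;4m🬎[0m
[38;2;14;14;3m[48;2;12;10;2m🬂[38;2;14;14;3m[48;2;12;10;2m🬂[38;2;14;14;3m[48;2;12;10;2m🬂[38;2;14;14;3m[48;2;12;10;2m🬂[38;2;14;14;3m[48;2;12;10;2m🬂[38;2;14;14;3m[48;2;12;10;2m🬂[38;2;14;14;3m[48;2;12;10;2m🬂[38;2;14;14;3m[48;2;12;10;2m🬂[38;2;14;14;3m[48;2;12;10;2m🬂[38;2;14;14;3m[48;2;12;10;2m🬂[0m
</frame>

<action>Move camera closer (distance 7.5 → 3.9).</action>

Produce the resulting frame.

<frame>
[38;2;32;44;12m[48;2;29;40;10m🬂[38;2;32;44;12m[48;2;29;40;10m🬂[38;2;32;44;12m[48;2;29;40;10m🬂[38;2;32;44;12m[48;2;29;40;10m🬂[38;2;32;44;12m[48;2;29;40;10m🬂[38;2;32;44;12m[48;2;29;40;10m🬂[38;2;32;44;12m[48;2;29;40;10m🬂[38;2;32;44;12m[48;2;29;40;10m🬂[38;2;32;44;12m[48;2;29;40;10m🬂[38;2;32;44;12m[48;2;29;40;10m🬂[0m
[38;2;26;35;9m[48;2;24;31;8m🬎[38;2;26;35;9m[48;2;24;31;8m🬎[38;2;26;34;8m[48;2;104;51;121m🬝[38;2;27;36;9m[48;2;106;53;124m🬂[38;2;27;36;9m[48;2;116;60;135m🬂[38;2;27;36;9m[48;2;102;52;118m🬂[38;2;27;36;9m[48;2;88;44;103m🬂[38;2;89;44;103m[48;2;26;35;9m🬱[38;2;26;35;9m[48;2;24;31;8m🬎[38;2;26;35;9m[48;2;24;31;8m🬎[0m
[38;2;23;29;7m[48;2;21;25;6m🬂[38;2;22;27;7m[48;2;83;41;97m🬄[38;2;97;48;113m[48;2;76;37;88m🬝[38;2;85;42;99m[48;2;20;24;6m🬆[38;2;28;14;32m[48;2;21;25;6m🬀[38;2;23;29;7m[48;2;21;25;6m🬂[38;2;27;13;32m[48;2;21;25;6m🬂[38;2;53;26;62m[48;2;23;16;21m🬊[38;2;94;46;110m[48;2;69;34;81m🬨[38;2;109;54;127m[48;2;22;26;6m🬏[0m
[38;2;18;20;4m[48;2;16;16;4m🬎[38;2;90;44;105m[48;2;96;47;112m▌[38;2;73;35;84m[48;2;89;44;104m🬉[38;2;18;20;4m[48;2;57;28;66m🬊[38;2;18;20;4m[48;2;16;16;4m🬎[38;2;18;20;4m[48;2;16;16;4m🬎[38;2;17;19;4m[48;2;33;16;38m🬝[38;2;25;16;23m[48;2;62;31;73m🬆[38;2;74;36;86m[48;2;99;48;114m🬄[38;2;113;56;132m[48;2;17;18;4m▌[0m
[38;2;14;14;3m[48;2;12;10;2m🬂[38;2;91;44;106m[48;2;12;9;2m🬬[38;2;97;48;113m[48;2;102;50;120m🬂[38;2;84;41;98m[48;2;101;50;118m🬂[38;2;66;33;77m[48;2;97;48;113m🬂[38;2;58;28;67m[48;2;97;48;112m🬂[38;2;81;40;94m[48;2;129;75;147m🬎[38;2;99;50;115m[48;2;149;91;169m🬎[38;2;107;53;124m[48;2;119;59;138m🬀[38;2;117;58;136m[48;2;12;10;2m🬄[0m
</frame>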